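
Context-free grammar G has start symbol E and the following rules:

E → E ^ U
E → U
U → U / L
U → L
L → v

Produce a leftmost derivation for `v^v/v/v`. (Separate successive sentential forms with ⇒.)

E ⇒ E^U   [E → E ^ U]
E^U ⇒ U^U   [E → U]
U^U ⇒ L^U   [U → L]
L^U ⇒ v^U   [L → v]
v^U ⇒ v^U/L   [U → U / L]
v^U/L ⇒ v^U/L/L   [U → U / L]
v^U/L/L ⇒ v^L/L/L   [U → L]
v^L/L/L ⇒ v^v/L/L   [L → v]
v^v/L/L ⇒ v^v/v/L   [L → v]
v^v/v/L ⇒ v^v/v/v   [L → v]

E ⇒ E^U ⇒ U^U ⇒ L^U ⇒ v^U ⇒ v^U/L ⇒ v^U/L/L ⇒ v^L/L/L ⇒ v^v/L/L ⇒ v^v/v/L ⇒ v^v/v/v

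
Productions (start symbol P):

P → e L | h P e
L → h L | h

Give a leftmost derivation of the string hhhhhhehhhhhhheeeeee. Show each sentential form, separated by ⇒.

P ⇒ hPe   [P → h P e]
hPe ⇒ hhPee   [P → h P e]
hhPee ⇒ hhhPeee   [P → h P e]
hhhPeee ⇒ hhhhPeeee   [P → h P e]
hhhhPeeee ⇒ hhhhhPeeeee   [P → h P e]
hhhhhPeeeee ⇒ hhhhhhPeeeeee   [P → h P e]
hhhhhhPeeeeee ⇒ hhhhhheLeeeeee   [P → e L]
hhhhhheLeeeeee ⇒ hhhhhhehLeeeeee   [L → h L]
hhhhhhehLeeeeee ⇒ hhhhhhehhLeeeeee   [L → h L]
hhhhhhehhLeeeeee ⇒ hhhhhhehhhLeeeeee   [L → h L]
hhhhhhehhhLeeeeee ⇒ hhhhhhehhhhLeeeeee   [L → h L]
hhhhhhehhhhLeeeeee ⇒ hhhhhhehhhhhLeeeeee   [L → h L]
hhhhhhehhhhhLeeeeee ⇒ hhhhhhehhhhhhLeeeeee   [L → h L]
hhhhhhehhhhhhLeeeeee ⇒ hhhhhhehhhhhhheeeeee   [L → h]

P ⇒ hPe ⇒ hhPee ⇒ hhhPeee ⇒ hhhhPeeee ⇒ hhhhhPeeeee ⇒ hhhhhhPeeeeee ⇒ hhhhhheLeeeeee ⇒ hhhhhhehLeeeeee ⇒ hhhhhhehhLeeeeee ⇒ hhhhhhehhhLeeeeee ⇒ hhhhhhehhhhLeeeeee ⇒ hhhhhhehhhhhLeeeeee ⇒ hhhhhhehhhhhhLeeeeee ⇒ hhhhhhehhhhhhheeeeee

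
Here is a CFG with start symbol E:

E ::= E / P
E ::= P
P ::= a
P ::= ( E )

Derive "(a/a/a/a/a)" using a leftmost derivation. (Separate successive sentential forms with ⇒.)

E ⇒ P ⇒ (E) ⇒ (E/P) ⇒ (E/P/P) ⇒ (E/P/P/P) ⇒ (E/P/P/P/P) ⇒ (P/P/P/P/P) ⇒ (a/P/P/P/P) ⇒ (a/a/P/P/P) ⇒ (a/a/a/P/P) ⇒ (a/a/a/a/P) ⇒ (a/a/a/a/a)

E ⇒ P   [E ::= P]
P ⇒ (E)   [P ::= ( E )]
(E) ⇒ (E/P)   [E ::= E / P]
(E/P) ⇒ (E/P/P)   [E ::= E / P]
(E/P/P) ⇒ (E/P/P/P)   [E ::= E / P]
(E/P/P/P) ⇒ (E/P/P/P/P)   [E ::= E / P]
(E/P/P/P/P) ⇒ (P/P/P/P/P)   [E ::= P]
(P/P/P/P/P) ⇒ (a/P/P/P/P)   [P ::= a]
(a/P/P/P/P) ⇒ (a/a/P/P/P)   [P ::= a]
(a/a/P/P/P) ⇒ (a/a/a/P/P)   [P ::= a]
(a/a/a/P/P) ⇒ (a/a/a/a/P)   [P ::= a]
(a/a/a/a/P) ⇒ (a/a/a/a/a)   [P ::= a]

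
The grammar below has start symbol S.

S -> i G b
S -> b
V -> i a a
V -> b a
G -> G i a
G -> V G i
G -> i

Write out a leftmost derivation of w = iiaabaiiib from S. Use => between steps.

S => iGb => iVGib => iiaaGib => iiaaVGiib => iiaabaGiib => iiaabaiiib

S => iGb   [S -> i G b]
iGb => iVGib   [G -> V G i]
iVGib => iiaaGib   [V -> i a a]
iiaaGib => iiaaVGiib   [G -> V G i]
iiaaVGiib => iiaabaGiib   [V -> b a]
iiaabaGiib => iiaabaiiib   [G -> i]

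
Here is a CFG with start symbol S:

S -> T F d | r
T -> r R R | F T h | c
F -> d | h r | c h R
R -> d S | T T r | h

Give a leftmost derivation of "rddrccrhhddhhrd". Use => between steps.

S => TFd => rRRFd => rdSRFd => rdTFdRFd => rdFThFdRFd => rddThFdRFd => rddrRRhFdRFd => rddrTTrRhFdRFd => rddrcTrRhFdRFd => rddrccrRhFdRFd => rddrccrhhFdRFd => rddrccrhhddRFd => rddrccrhhddhFd => rddrccrhhddhhrd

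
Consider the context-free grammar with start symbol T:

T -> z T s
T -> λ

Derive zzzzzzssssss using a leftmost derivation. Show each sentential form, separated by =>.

T => zTs => zzTss => zzzTsss => zzzzTssss => zzzzzTsssss => zzzzzzTssssss => zzzzzzssssss

T => zTs   [T -> z T s]
zTs => zzTss   [T -> z T s]
zzTss => zzzTsss   [T -> z T s]
zzzTsss => zzzzTssss   [T -> z T s]
zzzzTssss => zzzzzTsssss   [T -> z T s]
zzzzzTsssss => zzzzzzTssssss   [T -> z T s]
zzzzzzTssssss => zzzzzzssssss   [T -> λ]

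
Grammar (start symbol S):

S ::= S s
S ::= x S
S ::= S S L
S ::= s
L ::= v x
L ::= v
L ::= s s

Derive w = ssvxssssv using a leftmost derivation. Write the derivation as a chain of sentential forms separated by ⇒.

S ⇒ SSL   [S ::= S S L]
SSL ⇒ SSLSL   [S ::= S S L]
SSLSL ⇒ SSLSLSL   [S ::= S S L]
SSLSLSL ⇒ sSLSLSL   [S ::= s]
sSLSLSL ⇒ ssLSLSL   [S ::= s]
ssLSLSL ⇒ ssvxSLSL   [L ::= v x]
ssvxSLSL ⇒ ssvxsLSL   [S ::= s]
ssvxsLSL ⇒ ssvxsssSL   [L ::= s s]
ssvxsssSL ⇒ ssvxssssL   [S ::= s]
ssvxssssL ⇒ ssvxssssv   [L ::= v]

S ⇒ SSL ⇒ SSLSL ⇒ SSLSLSL ⇒ sSLSLSL ⇒ ssLSLSL ⇒ ssvxSLSL ⇒ ssvxsLSL ⇒ ssvxsssSL ⇒ ssvxssssL ⇒ ssvxssssv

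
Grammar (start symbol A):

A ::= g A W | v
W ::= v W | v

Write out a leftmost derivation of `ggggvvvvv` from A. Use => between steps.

A => gAW   [A ::= g A W]
gAW => ggAWW   [A ::= g A W]
ggAWW => gggAWWW   [A ::= g A W]
gggAWWW => ggggAWWWW   [A ::= g A W]
ggggAWWWW => ggggvWWWW   [A ::= v]
ggggvWWWW => ggggvvWWW   [W ::= v]
ggggvvWWW => ggggvvvWW   [W ::= v]
ggggvvvWW => ggggvvvvW   [W ::= v]
ggggvvvvW => ggggvvvvv   [W ::= v]

A => gAW => ggAWW => gggAWWW => ggggAWWWW => ggggvWWWW => ggggvvWWW => ggggvvvWW => ggggvvvvW => ggggvvvvv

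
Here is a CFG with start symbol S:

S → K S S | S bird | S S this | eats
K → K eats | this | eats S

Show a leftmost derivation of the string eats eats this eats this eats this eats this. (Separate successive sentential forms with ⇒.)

S ⇒ S S this   [S → S S this]
S S this ⇒ S S this S this   [S → S S this]
S S this S this ⇒ S S this S this S this   [S → S S this]
S S this S this S this ⇒ S S this S this S this S this   [S → S S this]
S S this S this S this S this ⇒ eats S this S this S this S this   [S → eats]
eats S this S this S this S this ⇒ eats eats this S this S this S this   [S → eats]
eats eats this S this S this S this ⇒ eats eats this eats this S this S this   [S → eats]
eats eats this eats this S this S this ⇒ eats eats this eats this eats this S this   [S → eats]
eats eats this eats this eats this S this ⇒ eats eats this eats this eats this eats this   [S → eats]

S ⇒ S S this ⇒ S S this S this ⇒ S S this S this S this ⇒ S S this S this S this S this ⇒ eats S this S this S this S this ⇒ eats eats this S this S this S this ⇒ eats eats this eats this S this S this ⇒ eats eats this eats this eats this S this ⇒ eats eats this eats this eats this eats this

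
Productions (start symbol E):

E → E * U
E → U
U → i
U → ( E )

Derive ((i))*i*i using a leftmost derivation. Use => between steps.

E => E*U   [E → E * U]
E*U => E*U*U   [E → E * U]
E*U*U => U*U*U   [E → U]
U*U*U => (E)*U*U   [U → ( E )]
(E)*U*U => (U)*U*U   [E → U]
(U)*U*U => ((E))*U*U   [U → ( E )]
((E))*U*U => ((U))*U*U   [E → U]
((U))*U*U => ((i))*U*U   [U → i]
((i))*U*U => ((i))*i*U   [U → i]
((i))*i*U => ((i))*i*i   [U → i]

E=>E*U=>E*U*U=>U*U*U=>(E)*U*U=>(U)*U*U=>((E))*U*U=>((U))*U*U=>((i))*U*U=>((i))*i*U=>((i))*i*i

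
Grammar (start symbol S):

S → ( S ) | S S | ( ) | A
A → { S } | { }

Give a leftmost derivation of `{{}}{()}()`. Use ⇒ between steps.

S ⇒ SS ⇒ AS ⇒ {S}S ⇒ {A}S ⇒ {{}}S ⇒ {{}}SS ⇒ {{}}AS ⇒ {{}}{S}S ⇒ {{}}{()}S ⇒ {{}}{()}()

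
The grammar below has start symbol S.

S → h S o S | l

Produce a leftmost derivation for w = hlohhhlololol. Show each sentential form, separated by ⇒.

S ⇒ hSoS ⇒ hloS ⇒ hlohSoS ⇒ hlohhSoSoS ⇒ hlohhhSoSoSoS ⇒ hlohhhloSoSoS ⇒ hlohhhloloSoS ⇒ hlohhhlololoS ⇒ hlohhhlololol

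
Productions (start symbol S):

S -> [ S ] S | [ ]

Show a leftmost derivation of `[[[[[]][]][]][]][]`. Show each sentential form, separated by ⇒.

S ⇒ [S]S   [S -> [ S ] S]
[S]S ⇒ [[S]S]S   [S -> [ S ] S]
[[S]S]S ⇒ [[[S]S]S]S   [S -> [ S ] S]
[[[S]S]S]S ⇒ [[[[S]S]S]S]S   [S -> [ S ] S]
[[[[S]S]S]S]S ⇒ [[[[[]]S]S]S]S   [S -> [ ]]
[[[[[]]S]S]S]S ⇒ [[[[[]][]]S]S]S   [S -> [ ]]
[[[[[]][]]S]S]S ⇒ [[[[[]][]][]]S]S   [S -> [ ]]
[[[[[]][]][]]S]S ⇒ [[[[[]][]][]][]]S   [S -> [ ]]
[[[[[]][]][]][]]S ⇒ [[[[[]][]][]][]][]   [S -> [ ]]

S⇒[S]S⇒[[S]S]S⇒[[[S]S]S]S⇒[[[[S]S]S]S]S⇒[[[[[]]S]S]S]S⇒[[[[[]][]]S]S]S⇒[[[[[]][]][]]S]S⇒[[[[[]][]][]][]]S⇒[[[[[]][]][]][]][]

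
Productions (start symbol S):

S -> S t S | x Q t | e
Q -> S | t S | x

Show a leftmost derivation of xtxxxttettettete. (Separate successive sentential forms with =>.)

S => StS   [S -> S t S]
StS => StStS   [S -> S t S]
StStS => xQttStS   [S -> x Q t]
xQttStS => xtSttStS   [Q -> t S]
xtSttStS => xtStSttStS   [S -> S t S]
xtStSttStS => xtxQttSttStS   [S -> x Q t]
xtxQttSttStS => xtxSttSttStS   [Q -> S]
xtxSttSttStS => xtxStSttSttStS   [S -> S t S]
xtxStSttSttStS => xtxxQttSttSttStS   [S -> x Q t]
xtxxQttSttSttStS => xtxxxttSttSttStS   [Q -> x]
xtxxxttSttSttStS => xtxxxttettSttStS   [S -> e]
xtxxxttettSttStS => xtxxxttettettStS   [S -> e]
xtxxxttettettStS => xtxxxttettettetS   [S -> e]
xtxxxttettettetS => xtxxxttettettete   [S -> e]

S=>StS=>StStS=>xQttStS=>xtSttStS=>xtStSttStS=>xtxQttSttStS=>xtxSttSttStS=>xtxStSttSttStS=>xtxxQttSttSttStS=>xtxxxttSttSttStS=>xtxxxttettSttStS=>xtxxxttettettStS=>xtxxxttettettetS=>xtxxxttettettete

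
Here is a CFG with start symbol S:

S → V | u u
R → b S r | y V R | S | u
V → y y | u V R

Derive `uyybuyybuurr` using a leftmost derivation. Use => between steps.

S => V => uVR => uyyR => uyybSr => uyybVr => uyybuVRr => uyybuyyRr => uyybuyybSrr => uyybuyybuurr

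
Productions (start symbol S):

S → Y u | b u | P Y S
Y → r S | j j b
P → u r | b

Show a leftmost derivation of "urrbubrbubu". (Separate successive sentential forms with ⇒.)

S ⇒ PYS ⇒ urYS ⇒ urrSS ⇒ urrbuS ⇒ urrbuPYS ⇒ urrbubYS ⇒ urrbubrSS ⇒ urrbubrbuS ⇒ urrbubrbubu

S ⇒ PYS   [S → P Y S]
PYS ⇒ urYS   [P → u r]
urYS ⇒ urrSS   [Y → r S]
urrSS ⇒ urrbuS   [S → b u]
urrbuS ⇒ urrbuPYS   [S → P Y S]
urrbuPYS ⇒ urrbubYS   [P → b]
urrbubYS ⇒ urrbubrSS   [Y → r S]
urrbubrSS ⇒ urrbubrbuS   [S → b u]
urrbubrbuS ⇒ urrbubrbubu   [S → b u]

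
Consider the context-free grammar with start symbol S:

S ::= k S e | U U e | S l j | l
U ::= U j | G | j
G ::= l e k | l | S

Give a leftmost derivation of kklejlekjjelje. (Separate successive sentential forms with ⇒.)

S ⇒ kSe   [S ::= k S e]
kSe ⇒ kSlje   [S ::= S l j]
kSlje ⇒ kUUelje   [S ::= U U e]
kUUelje ⇒ kUjUelje   [U ::= U j]
kUjUelje ⇒ kGjUelje   [U ::= G]
kGjUelje ⇒ kSjUelje   [G ::= S]
kSjUelje ⇒ kkSejUelje   [S ::= k S e]
kkSejUelje ⇒ kklejUelje   [S ::= l]
kklejUelje ⇒ kklejUjelje   [U ::= U j]
kklejUjelje ⇒ kklejUjjelje   [U ::= U j]
kklejUjjelje ⇒ kklejGjjelje   [U ::= G]
kklejGjjelje ⇒ kklejlekjjelje   [G ::= l e k]

S ⇒ kSe ⇒ kSlje ⇒ kUUelje ⇒ kUjUelje ⇒ kGjUelje ⇒ kSjUelje ⇒ kkSejUelje ⇒ kklejUelje ⇒ kklejUjelje ⇒ kklejUjjelje ⇒ kklejGjjelje ⇒ kklejlekjjelje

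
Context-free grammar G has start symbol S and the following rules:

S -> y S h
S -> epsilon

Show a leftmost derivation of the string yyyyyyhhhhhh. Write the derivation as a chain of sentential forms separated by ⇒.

S ⇒ ySh   [S -> y S h]
ySh ⇒ yyShh   [S -> y S h]
yyShh ⇒ yyyShhh   [S -> y S h]
yyyShhh ⇒ yyyyShhhh   [S -> y S h]
yyyyShhhh ⇒ yyyyyShhhhh   [S -> y S h]
yyyyyShhhhh ⇒ yyyyyyShhhhhh   [S -> y S h]
yyyyyyShhhhhh ⇒ yyyyyyhhhhhh   [S -> epsilon]

S⇒ySh⇒yyShh⇒yyyShhh⇒yyyyShhhh⇒yyyyyShhhhh⇒yyyyyyShhhhhh⇒yyyyyyhhhhhh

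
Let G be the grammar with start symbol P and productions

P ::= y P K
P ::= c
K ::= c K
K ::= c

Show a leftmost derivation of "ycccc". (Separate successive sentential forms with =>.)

P => yPK   [P ::= y P K]
yPK => ycK   [P ::= c]
ycK => yccK   [K ::= c K]
yccK => ycccK   [K ::= c K]
ycccK => ycccc   [K ::= c]

P => yPK => ycK => yccK => ycccK => ycccc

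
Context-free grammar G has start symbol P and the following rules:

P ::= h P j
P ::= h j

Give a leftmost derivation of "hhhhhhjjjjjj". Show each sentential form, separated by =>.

P => hPj   [P ::= h P j]
hPj => hhPjj   [P ::= h P j]
hhPjj => hhhPjjj   [P ::= h P j]
hhhPjjj => hhhhPjjjj   [P ::= h P j]
hhhhPjjjj => hhhhhPjjjjj   [P ::= h P j]
hhhhhPjjjjj => hhhhhhjjjjjj   [P ::= h j]

P => hPj => hhPjj => hhhPjjj => hhhhPjjjj => hhhhhPjjjjj => hhhhhhjjjjjj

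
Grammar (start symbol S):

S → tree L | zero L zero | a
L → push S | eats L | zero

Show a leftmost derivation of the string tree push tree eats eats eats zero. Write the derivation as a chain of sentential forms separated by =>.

S => tree L   [S → tree L]
tree L => tree push S   [L → push S]
tree push S => tree push tree L   [S → tree L]
tree push tree L => tree push tree eats L   [L → eats L]
tree push tree eats L => tree push tree eats eats L   [L → eats L]
tree push tree eats eats L => tree push tree eats eats eats L   [L → eats L]
tree push tree eats eats eats L => tree push tree eats eats eats zero   [L → zero]

S => tree L => tree push S => tree push tree L => tree push tree eats L => tree push tree eats eats L => tree push tree eats eats eats L => tree push tree eats eats eats zero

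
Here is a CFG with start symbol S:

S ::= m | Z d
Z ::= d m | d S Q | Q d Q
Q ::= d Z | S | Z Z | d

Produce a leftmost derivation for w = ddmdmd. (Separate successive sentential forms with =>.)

S=>Zd=>QdQd=>dZdQd=>ddmdQd=>ddmdSd=>ddmdmd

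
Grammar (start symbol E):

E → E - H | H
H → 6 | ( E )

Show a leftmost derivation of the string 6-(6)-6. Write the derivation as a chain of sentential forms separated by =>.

E => E-H   [E → E - H]
E-H => E-H-H   [E → E - H]
E-H-H => H-H-H   [E → H]
H-H-H => 6-H-H   [H → 6]
6-H-H => 6-(E)-H   [H → ( E )]
6-(E)-H => 6-(H)-H   [E → H]
6-(H)-H => 6-(6)-H   [H → 6]
6-(6)-H => 6-(6)-6   [H → 6]

E => E-H => E-H-H => H-H-H => 6-H-H => 6-(E)-H => 6-(H)-H => 6-(6)-H => 6-(6)-6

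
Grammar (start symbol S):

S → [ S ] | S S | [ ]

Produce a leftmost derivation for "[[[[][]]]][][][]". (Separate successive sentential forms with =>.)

S => SS => SSS => SSSS => [S]SSS => [[S]]SSS => [[[S]]]SSS => [[[SS]]]SSS => [[[[]S]]]SSS => [[[[][]]]]SSS => [[[[][]]]][]SS => [[[[][]]]][][]S => [[[[][]]]][][][]

S => SS   [S → S S]
SS => SSS   [S → S S]
SSS => SSSS   [S → S S]
SSSS => [S]SSS   [S → [ S ]]
[S]SSS => [[S]]SSS   [S → [ S ]]
[[S]]SSS => [[[S]]]SSS   [S → [ S ]]
[[[S]]]SSS => [[[SS]]]SSS   [S → S S]
[[[SS]]]SSS => [[[[]S]]]SSS   [S → [ ]]
[[[[]S]]]SSS => [[[[][]]]]SSS   [S → [ ]]
[[[[][]]]]SSS => [[[[][]]]][]SS   [S → [ ]]
[[[[][]]]][]SS => [[[[][]]]][][]S   [S → [ ]]
[[[[][]]]][][]S => [[[[][]]]][][][]   [S → [ ]]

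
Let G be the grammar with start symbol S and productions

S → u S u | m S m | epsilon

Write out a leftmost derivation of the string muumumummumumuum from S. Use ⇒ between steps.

S ⇒ mSm ⇒ muSum ⇒ muuSuum ⇒ muumSmuum ⇒ muumuSumuum ⇒ muumumSmumuum ⇒ muumumuSumumuum ⇒ muumumumSmumumuum ⇒ muumumummumumuum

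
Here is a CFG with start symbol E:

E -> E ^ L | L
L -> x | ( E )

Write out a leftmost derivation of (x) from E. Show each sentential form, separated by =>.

E => L => (E) => (L) => (x)

E => L   [E -> L]
L => (E)   [L -> ( E )]
(E) => (L)   [E -> L]
(L) => (x)   [L -> x]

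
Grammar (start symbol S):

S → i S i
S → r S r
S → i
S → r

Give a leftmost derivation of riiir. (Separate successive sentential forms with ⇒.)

S⇒rSr⇒riSir⇒riiir

S ⇒ rSr   [S → r S r]
rSr ⇒ riSir   [S → i S i]
riSir ⇒ riiir   [S → i]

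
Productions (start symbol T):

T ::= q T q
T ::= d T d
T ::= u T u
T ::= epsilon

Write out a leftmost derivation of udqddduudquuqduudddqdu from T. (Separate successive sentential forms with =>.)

T => uTu   [T ::= u T u]
uTu => udTdu   [T ::= d T d]
udTdu => udqTqdu   [T ::= q T q]
udqTqdu => udqdTdqdu   [T ::= d T d]
udqdTdqdu => udqddTddqdu   [T ::= d T d]
udqddTddqdu => udqdddTdddqdu   [T ::= d T d]
udqdddTdddqdu => udqddduTudddqdu   [T ::= u T u]
udqddduTudddqdu => udqddduuTuudddqdu   [T ::= u T u]
udqddduuTuudddqdu => udqddduudTduudddqdu   [T ::= d T d]
udqddduudTduudddqdu => udqddduudqTqduudddqdu   [T ::= q T q]
udqddduudqTqduudddqdu => udqddduudquTuqduudddqdu   [T ::= u T u]
udqddduudquTuqduudddqdu => udqddduudquuqduudddqdu   [T ::= epsilon]

T => uTu => udTdu => udqTqdu => udqdTdqdu => udqddTddqdu => udqdddTdddqdu => udqddduTudddqdu => udqddduuTuudddqdu => udqddduudTduudddqdu => udqddduudqTqduudddqdu => udqddduudquTuqduudddqdu => udqddduudquuqduudddqdu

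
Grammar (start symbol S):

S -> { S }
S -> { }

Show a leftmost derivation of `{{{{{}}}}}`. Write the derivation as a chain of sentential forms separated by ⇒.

S ⇒ {S} ⇒ {{S}} ⇒ {{{S}}} ⇒ {{{{S}}}} ⇒ {{{{{}}}}}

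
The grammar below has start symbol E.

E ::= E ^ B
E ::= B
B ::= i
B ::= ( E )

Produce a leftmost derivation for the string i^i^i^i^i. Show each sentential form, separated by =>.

E => E^B   [E ::= E ^ B]
E^B => E^B^B   [E ::= E ^ B]
E^B^B => E^B^B^B   [E ::= E ^ B]
E^B^B^B => E^B^B^B^B   [E ::= E ^ B]
E^B^B^B^B => B^B^B^B^B   [E ::= B]
B^B^B^B^B => i^B^B^B^B   [B ::= i]
i^B^B^B^B => i^i^B^B^B   [B ::= i]
i^i^B^B^B => i^i^i^B^B   [B ::= i]
i^i^i^B^B => i^i^i^i^B   [B ::= i]
i^i^i^i^B => i^i^i^i^i   [B ::= i]

E=>E^B=>E^B^B=>E^B^B^B=>E^B^B^B^B=>B^B^B^B^B=>i^B^B^B^B=>i^i^B^B^B=>i^i^i^B^B=>i^i^i^i^B=>i^i^i^i^i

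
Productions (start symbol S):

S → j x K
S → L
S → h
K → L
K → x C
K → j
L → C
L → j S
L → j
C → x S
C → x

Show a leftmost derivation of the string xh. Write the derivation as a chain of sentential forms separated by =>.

S => L => C => xS => xh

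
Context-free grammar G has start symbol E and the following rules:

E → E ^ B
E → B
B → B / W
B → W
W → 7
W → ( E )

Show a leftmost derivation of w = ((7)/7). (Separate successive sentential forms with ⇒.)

E⇒B⇒W⇒(E)⇒(B)⇒(B/W)⇒(W/W)⇒((E)/W)⇒((B)/W)⇒((W)/W)⇒((7)/W)⇒((7)/7)

E ⇒ B   [E → B]
B ⇒ W   [B → W]
W ⇒ (E)   [W → ( E )]
(E) ⇒ (B)   [E → B]
(B) ⇒ (B/W)   [B → B / W]
(B/W) ⇒ (W/W)   [B → W]
(W/W) ⇒ ((E)/W)   [W → ( E )]
((E)/W) ⇒ ((B)/W)   [E → B]
((B)/W) ⇒ ((W)/W)   [B → W]
((W)/W) ⇒ ((7)/W)   [W → 7]
((7)/W) ⇒ ((7)/7)   [W → 7]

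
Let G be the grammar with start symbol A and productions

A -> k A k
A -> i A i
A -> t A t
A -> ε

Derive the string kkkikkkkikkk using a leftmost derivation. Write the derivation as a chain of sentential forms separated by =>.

A=>kAk=>kkAkk=>kkkAkkk=>kkkiAikkk=>kkkikAkikkk=>kkkikkAkkikkk=>kkkikkkkikkk

A => kAk   [A -> k A k]
kAk => kkAkk   [A -> k A k]
kkAkk => kkkAkkk   [A -> k A k]
kkkAkkk => kkkiAikkk   [A -> i A i]
kkkiAikkk => kkkikAkikkk   [A -> k A k]
kkkikAkikkk => kkkikkAkkikkk   [A -> k A k]
kkkikkAkkikkk => kkkikkkkikkk   [A -> ε]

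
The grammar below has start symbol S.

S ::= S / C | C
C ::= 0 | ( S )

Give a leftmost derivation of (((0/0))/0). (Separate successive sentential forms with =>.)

S => C => (S) => (S/C) => (C/C) => ((S)/C) => ((C)/C) => (((S))/C) => (((S/C))/C) => (((C/C))/C) => (((0/C))/C) => (((0/0))/C) => (((0/0))/0)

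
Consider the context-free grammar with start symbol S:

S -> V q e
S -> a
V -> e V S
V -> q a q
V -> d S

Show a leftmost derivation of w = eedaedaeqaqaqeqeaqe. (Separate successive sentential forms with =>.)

S => Vqe => eVSqe => eeVSSqe => eedSSSqe => eedaSSqe => eedaVqeSqe => eedaeVSqeSqe => eedaedSSqeSqe => eedaedaSqeSqe => eedaedaVqeqeSqe => eedaedaeVSqeqeSqe => eedaedaeqaqSqeqeSqe => eedaedaeqaqaqeqeSqe => eedaedaeqaqaqeqeaqe

S => Vqe   [S -> V q e]
Vqe => eVSqe   [V -> e V S]
eVSqe => eeVSSqe   [V -> e V S]
eeVSSqe => eedSSSqe   [V -> d S]
eedSSSqe => eedaSSqe   [S -> a]
eedaSSqe => eedaVqeSqe   [S -> V q e]
eedaVqeSqe => eedaeVSqeSqe   [V -> e V S]
eedaeVSqeSqe => eedaedSSqeSqe   [V -> d S]
eedaedSSqeSqe => eedaedaSqeSqe   [S -> a]
eedaedaSqeSqe => eedaedaVqeqeSqe   [S -> V q e]
eedaedaVqeqeSqe => eedaedaeVSqeqeSqe   [V -> e V S]
eedaedaeVSqeqeSqe => eedaedaeqaqSqeqeSqe   [V -> q a q]
eedaedaeqaqSqeqeSqe => eedaedaeqaqaqeqeSqe   [S -> a]
eedaedaeqaqaqeqeSqe => eedaedaeqaqaqeqeaqe   [S -> a]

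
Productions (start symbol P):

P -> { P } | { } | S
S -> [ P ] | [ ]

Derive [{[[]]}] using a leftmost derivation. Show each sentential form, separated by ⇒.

P ⇒ S ⇒ [P] ⇒ [{P}] ⇒ [{S}] ⇒ [{[P]}] ⇒ [{[S]}] ⇒ [{[[]]}]

P ⇒ S   [P -> S]
S ⇒ [P]   [S -> [ P ]]
[P] ⇒ [{P}]   [P -> { P }]
[{P}] ⇒ [{S}]   [P -> S]
[{S}] ⇒ [{[P]}]   [S -> [ P ]]
[{[P]}] ⇒ [{[S]}]   [P -> S]
[{[S]}] ⇒ [{[[]]}]   [S -> [ ]]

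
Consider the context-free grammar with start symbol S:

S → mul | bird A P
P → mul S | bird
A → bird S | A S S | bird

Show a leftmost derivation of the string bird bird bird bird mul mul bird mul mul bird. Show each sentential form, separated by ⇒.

S ⇒ bird A P   [S → bird A P]
bird A P ⇒ bird A S S P   [A → A S S]
bird A S S P ⇒ bird bird S S S P   [A → bird S]
bird bird S S S P ⇒ bird bird bird A P S S P   [S → bird A P]
bird bird bird A P S S P ⇒ bird bird bird A S S P S S P   [A → A S S]
bird bird bird A S S P S S P ⇒ bird bird bird bird S S P S S P   [A → bird]
bird bird bird bird S S P S S P ⇒ bird bird bird bird mul S P S S P   [S → mul]
bird bird bird bird mul S P S S P ⇒ bird bird bird bird mul mul P S S P   [S → mul]
bird bird bird bird mul mul P S S P ⇒ bird bird bird bird mul mul bird S S P   [P → bird]
bird bird bird bird mul mul bird S S P ⇒ bird bird bird bird mul mul bird mul S P   [S → mul]
bird bird bird bird mul mul bird mul S P ⇒ bird bird bird bird mul mul bird mul mul P   [S → mul]
bird bird bird bird mul mul bird mul mul P ⇒ bird bird bird bird mul mul bird mul mul bird   [P → bird]

S ⇒ bird A P ⇒ bird A S S P ⇒ bird bird S S S P ⇒ bird bird bird A P S S P ⇒ bird bird bird A S S P S S P ⇒ bird bird bird bird S S P S S P ⇒ bird bird bird bird mul S P S S P ⇒ bird bird bird bird mul mul P S S P ⇒ bird bird bird bird mul mul bird S S P ⇒ bird bird bird bird mul mul bird mul S P ⇒ bird bird bird bird mul mul bird mul mul P ⇒ bird bird bird bird mul mul bird mul mul bird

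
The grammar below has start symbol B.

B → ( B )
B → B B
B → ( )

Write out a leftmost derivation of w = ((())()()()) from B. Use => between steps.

B => (B)   [B → ( B )]
(B) => (BB)   [B → B B]
(BB) => (BBB)   [B → B B]
(BBB) => (BBBB)   [B → B B]
(BBBB) => ((B)BBB)   [B → ( B )]
((B)BBB) => ((())BBB)   [B → ( )]
((())BBB) => ((())()BB)   [B → ( )]
((())()BB) => ((())()()B)   [B → ( )]
((())()()B) => ((())()()())   [B → ( )]

B => (B) => (BB) => (BBB) => (BBBB) => ((B)BBB) => ((())BBB) => ((())()BB) => ((())()()B) => ((())()()())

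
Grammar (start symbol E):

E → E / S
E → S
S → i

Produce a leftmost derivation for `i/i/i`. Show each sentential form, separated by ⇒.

E⇒E/S⇒E/S/S⇒S/S/S⇒i/S/S⇒i/i/S⇒i/i/i

E ⇒ E/S   [E → E / S]
E/S ⇒ E/S/S   [E → E / S]
E/S/S ⇒ S/S/S   [E → S]
S/S/S ⇒ i/S/S   [S → i]
i/S/S ⇒ i/i/S   [S → i]
i/i/S ⇒ i/i/i   [S → i]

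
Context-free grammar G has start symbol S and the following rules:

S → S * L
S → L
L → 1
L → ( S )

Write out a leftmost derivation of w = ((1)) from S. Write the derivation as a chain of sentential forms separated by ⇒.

S ⇒ L   [S → L]
L ⇒ (S)   [L → ( S )]
(S) ⇒ (L)   [S → L]
(L) ⇒ ((S))   [L → ( S )]
((S)) ⇒ ((L))   [S → L]
((L)) ⇒ ((1))   [L → 1]

S ⇒ L ⇒ (S) ⇒ (L) ⇒ ((S)) ⇒ ((L)) ⇒ ((1))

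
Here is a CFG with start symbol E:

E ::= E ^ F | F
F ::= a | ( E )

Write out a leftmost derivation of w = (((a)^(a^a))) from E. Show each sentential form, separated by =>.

E => F   [E ::= F]
F => (E)   [F ::= ( E )]
(E) => (F)   [E ::= F]
(F) => ((E))   [F ::= ( E )]
((E)) => ((E^F))   [E ::= E ^ F]
((E^F)) => ((F^F))   [E ::= F]
((F^F)) => (((E)^F))   [F ::= ( E )]
(((E)^F)) => (((F)^F))   [E ::= F]
(((F)^F)) => (((a)^F))   [F ::= a]
(((a)^F)) => (((a)^(E)))   [F ::= ( E )]
(((a)^(E))) => (((a)^(E^F)))   [E ::= E ^ F]
(((a)^(E^F))) => (((a)^(F^F)))   [E ::= F]
(((a)^(F^F))) => (((a)^(a^F)))   [F ::= a]
(((a)^(a^F))) => (((a)^(a^a)))   [F ::= a]

E => F => (E) => (F) => ((E)) => ((E^F)) => ((F^F)) => (((E)^F)) => (((F)^F)) => (((a)^F)) => (((a)^(E))) => (((a)^(E^F))) => (((a)^(F^F))) => (((a)^(a^F))) => (((a)^(a^a)))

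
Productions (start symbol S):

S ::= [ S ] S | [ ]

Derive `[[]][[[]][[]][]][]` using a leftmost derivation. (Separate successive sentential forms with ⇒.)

S⇒[S]S⇒[[]]S⇒[[]][S]S⇒[[]][[S]S]S⇒[[]][[[]]S]S⇒[[]][[[]][S]S]S⇒[[]][[[]][[]]S]S⇒[[]][[[]][[]][]]S⇒[[]][[[]][[]][]][]

S ⇒ [S]S   [S ::= [ S ] S]
[S]S ⇒ [[]]S   [S ::= [ ]]
[[]]S ⇒ [[]][S]S   [S ::= [ S ] S]
[[]][S]S ⇒ [[]][[S]S]S   [S ::= [ S ] S]
[[]][[S]S]S ⇒ [[]][[[]]S]S   [S ::= [ ]]
[[]][[[]]S]S ⇒ [[]][[[]][S]S]S   [S ::= [ S ] S]
[[]][[[]][S]S]S ⇒ [[]][[[]][[]]S]S   [S ::= [ ]]
[[]][[[]][[]]S]S ⇒ [[]][[[]][[]][]]S   [S ::= [ ]]
[[]][[[]][[]][]]S ⇒ [[]][[[]][[]][]][]   [S ::= [ ]]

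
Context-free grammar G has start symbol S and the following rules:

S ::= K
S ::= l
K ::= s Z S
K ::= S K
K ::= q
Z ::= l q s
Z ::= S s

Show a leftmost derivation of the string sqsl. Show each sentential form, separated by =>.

S => K => sZS => sSsS => sKsS => sqsS => sqsl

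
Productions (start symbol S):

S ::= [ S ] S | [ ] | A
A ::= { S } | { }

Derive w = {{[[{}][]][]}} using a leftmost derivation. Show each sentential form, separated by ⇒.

S ⇒ A ⇒ {S} ⇒ {A} ⇒ {{S}} ⇒ {{[S]S}} ⇒ {{[[S]S]S}} ⇒ {{[[A]S]S}} ⇒ {{[[{}]S]S}} ⇒ {{[[{}][]]S}} ⇒ {{[[{}][]][]}}

S ⇒ A   [S ::= A]
A ⇒ {S}   [A ::= { S }]
{S} ⇒ {A}   [S ::= A]
{A} ⇒ {{S}}   [A ::= { S }]
{{S}} ⇒ {{[S]S}}   [S ::= [ S ] S]
{{[S]S}} ⇒ {{[[S]S]S}}   [S ::= [ S ] S]
{{[[S]S]S}} ⇒ {{[[A]S]S}}   [S ::= A]
{{[[A]S]S}} ⇒ {{[[{}]S]S}}   [A ::= { }]
{{[[{}]S]S}} ⇒ {{[[{}][]]S}}   [S ::= [ ]]
{{[[{}][]]S}} ⇒ {{[[{}][]][]}}   [S ::= [ ]]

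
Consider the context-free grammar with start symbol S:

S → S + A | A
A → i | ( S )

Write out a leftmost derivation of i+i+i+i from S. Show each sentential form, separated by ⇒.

S⇒S+A⇒S+A+A⇒S+A+A+A⇒A+A+A+A⇒i+A+A+A⇒i+i+A+A⇒i+i+i+A⇒i+i+i+i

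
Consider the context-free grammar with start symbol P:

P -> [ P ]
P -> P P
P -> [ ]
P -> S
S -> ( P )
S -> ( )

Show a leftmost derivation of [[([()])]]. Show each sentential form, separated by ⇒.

P ⇒ [P] ⇒ [[P]] ⇒ [[S]] ⇒ [[(P)]] ⇒ [[([P])]] ⇒ [[([S])]] ⇒ [[([()])]]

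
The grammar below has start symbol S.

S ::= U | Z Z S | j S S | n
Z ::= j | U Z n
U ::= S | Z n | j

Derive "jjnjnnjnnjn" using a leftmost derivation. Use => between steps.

S => ZZS   [S ::= Z Z S]
ZZS => UZnZS   [Z ::= U Z n]
UZnZS => jZnZS   [U ::= j]
jZnZS => jUZnnZS   [Z ::= U Z n]
jUZnnZS => jZnZnnZS   [U ::= Z n]
jZnZnnZS => jUZnnZnnZS   [Z ::= U Z n]
jUZnnZnnZS => jZnZnnZnnZS   [U ::= Z n]
jZnZnnZnnZS => jjnZnnZnnZS   [Z ::= j]
jjnZnnZnnZS => jjnjnnZnnZS   [Z ::= j]
jjnjnnZnnZS => jjnjnnjnnZS   [Z ::= j]
jjnjnnjnnZS => jjnjnnjnnjS   [Z ::= j]
jjnjnnjnnjS => jjnjnnjnnjn   [S ::= n]

S=>ZZS=>UZnZS=>jZnZS=>jUZnnZS=>jZnZnnZS=>jUZnnZnnZS=>jZnZnnZnnZS=>jjnZnnZnnZS=>jjnjnnZnnZS=>jjnjnnjnnZS=>jjnjnnjnnjS=>jjnjnnjnnjn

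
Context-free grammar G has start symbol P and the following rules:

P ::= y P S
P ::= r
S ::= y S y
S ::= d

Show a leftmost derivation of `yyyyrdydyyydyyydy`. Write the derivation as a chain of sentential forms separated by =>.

P=>yPS=>yyPSS=>yyyPSSS=>yyyyPSSSS=>yyyyrSSSS=>yyyyrdSSS=>yyyyrdySySS=>yyyyrdydySS=>yyyyrdydyySyS=>yyyyrdydyyySyyS=>yyyyrdydyyydyyS=>yyyyrdydyyydyyySy=>yyyyrdydyyydyyydy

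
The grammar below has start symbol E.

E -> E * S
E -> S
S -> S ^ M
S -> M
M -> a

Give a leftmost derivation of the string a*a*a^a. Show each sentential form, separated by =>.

E=>E*S=>E*S*S=>S*S*S=>M*S*S=>a*S*S=>a*M*S=>a*a*S=>a*a*S^M=>a*a*M^M=>a*a*a^M=>a*a*a^a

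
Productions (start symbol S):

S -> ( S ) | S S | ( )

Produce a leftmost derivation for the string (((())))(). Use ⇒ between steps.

S ⇒ SS   [S -> S S]
SS ⇒ (S)S   [S -> ( S )]
(S)S ⇒ ((S))S   [S -> ( S )]
((S))S ⇒ (((S)))S   [S -> ( S )]
(((S)))S ⇒ (((())))S   [S -> ( )]
(((())))S ⇒ (((())))()   [S -> ( )]

S ⇒ SS ⇒ (S)S ⇒ ((S))S ⇒ (((S)))S ⇒ (((())))S ⇒ (((())))()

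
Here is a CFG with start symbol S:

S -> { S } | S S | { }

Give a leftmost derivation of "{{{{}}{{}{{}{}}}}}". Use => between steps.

S => {S}   [S -> { S }]
{S} => {{S}}   [S -> { S }]
{{S}} => {{SS}}   [S -> S S]
{{SS}} => {{{S}S}}   [S -> { S }]
{{{S}S}} => {{{{}}S}}   [S -> { }]
{{{{}}S}} => {{{{}}{S}}}   [S -> { S }]
{{{{}}{S}}} => {{{{}}{SS}}}   [S -> S S]
{{{{}}{SS}}} => {{{{}}{{}S}}}   [S -> { }]
{{{{}}{{}S}}} => {{{{}}{{}{S}}}}   [S -> { S }]
{{{{}}{{}{S}}}} => {{{{}}{{}{SS}}}}   [S -> S S]
{{{{}}{{}{SS}}}} => {{{{}}{{}{{}S}}}}   [S -> { }]
{{{{}}{{}{{}S}}}} => {{{{}}{{}{{}{}}}}}   [S -> { }]

S => {S} => {{S}} => {{SS}} => {{{S}S}} => {{{{}}S}} => {{{{}}{S}}} => {{{{}}{SS}}} => {{{{}}{{}S}}} => {{{{}}{{}{S}}}} => {{{{}}{{}{SS}}}} => {{{{}}{{}{{}S}}}} => {{{{}}{{}{{}{}}}}}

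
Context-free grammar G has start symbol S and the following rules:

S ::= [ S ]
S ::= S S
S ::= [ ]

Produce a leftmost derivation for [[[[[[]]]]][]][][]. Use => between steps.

S => SS => SSS => [S]SS => [SS]SS => [[S]S]SS => [[[S]]S]SS => [[[[S]]]S]SS => [[[[[S]]]]S]SS => [[[[[[]]]]]S]SS => [[[[[[]]]]][]]SS => [[[[[[]]]]][]][]S => [[[[[[]]]]][]][][]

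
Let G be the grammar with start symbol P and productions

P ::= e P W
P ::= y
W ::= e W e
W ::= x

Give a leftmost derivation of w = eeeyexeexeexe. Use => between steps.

P => ePW   [P ::= e P W]
ePW => eePWW   [P ::= e P W]
eePWW => eeePWWW   [P ::= e P W]
eeePWWW => eeeyWWW   [P ::= y]
eeeyWWW => eeeyeWeWW   [W ::= e W e]
eeeyeWeWW => eeeyexeWW   [W ::= x]
eeeyexeWW => eeeyexeeWeW   [W ::= e W e]
eeeyexeeWeW => eeeyexeexeW   [W ::= x]
eeeyexeexeW => eeeyexeexeeWe   [W ::= e W e]
eeeyexeexeeWe => eeeyexeexeexe   [W ::= x]

P => ePW => eePWW => eeePWWW => eeeyWWW => eeeyeWeWW => eeeyexeWW => eeeyexeeWeW => eeeyexeexeW => eeeyexeexeeWe => eeeyexeexeexe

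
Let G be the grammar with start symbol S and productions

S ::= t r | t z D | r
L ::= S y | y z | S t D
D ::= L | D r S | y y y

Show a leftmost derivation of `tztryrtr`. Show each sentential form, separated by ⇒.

S ⇒ tzD   [S ::= t z D]
tzD ⇒ tzDrS   [D ::= D r S]
tzDrS ⇒ tzLrS   [D ::= L]
tzLrS ⇒ tzSyrS   [L ::= S y]
tzSyrS ⇒ tztryrS   [S ::= t r]
tztryrS ⇒ tztryrtr   [S ::= t r]

S ⇒ tzD ⇒ tzDrS ⇒ tzLrS ⇒ tzSyrS ⇒ tztryrS ⇒ tztryrtr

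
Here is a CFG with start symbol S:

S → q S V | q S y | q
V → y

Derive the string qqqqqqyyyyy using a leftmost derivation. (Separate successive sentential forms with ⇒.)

S ⇒ qSV   [S → q S V]
qSV ⇒ qqSVV   [S → q S V]
qqSVV ⇒ qqqSyVV   [S → q S y]
qqqSyVV ⇒ qqqqSVyVV   [S → q S V]
qqqqSVyVV ⇒ qqqqqSVVyVV   [S → q S V]
qqqqqSVVyVV ⇒ qqqqqqVVyVV   [S → q]
qqqqqqVVyVV ⇒ qqqqqqyVyVV   [V → y]
qqqqqqyVyVV ⇒ qqqqqqyyyVV   [V → y]
qqqqqqyyyVV ⇒ qqqqqqyyyyV   [V → y]
qqqqqqyyyyV ⇒ qqqqqqyyyyy   [V → y]

S⇒qSV⇒qqSVV⇒qqqSyVV⇒qqqqSVyVV⇒qqqqqSVVyVV⇒qqqqqqVVyVV⇒qqqqqqyVyVV⇒qqqqqqyyyVV⇒qqqqqqyyyyV⇒qqqqqqyyyyy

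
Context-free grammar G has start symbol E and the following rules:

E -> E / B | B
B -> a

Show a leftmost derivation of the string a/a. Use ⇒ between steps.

E ⇒ E/B   [E -> E / B]
E/B ⇒ B/B   [E -> B]
B/B ⇒ a/B   [B -> a]
a/B ⇒ a/a   [B -> a]

E⇒E/B⇒B/B⇒a/B⇒a/a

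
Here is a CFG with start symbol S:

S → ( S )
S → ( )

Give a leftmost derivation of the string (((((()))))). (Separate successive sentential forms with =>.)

S => (S)   [S → ( S )]
(S) => ((S))   [S → ( S )]
((S)) => (((S)))   [S → ( S )]
(((S))) => ((((S))))   [S → ( S )]
((((S)))) => (((((S)))))   [S → ( S )]
(((((S))))) => (((((())))))   [S → ( )]

S=>(S)=>((S))=>(((S)))=>((((S))))=>(((((S)))))=>(((((())))))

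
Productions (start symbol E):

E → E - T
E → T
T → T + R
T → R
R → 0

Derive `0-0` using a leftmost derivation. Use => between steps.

E => E-T => T-T => R-T => 0-T => 0-R => 0-0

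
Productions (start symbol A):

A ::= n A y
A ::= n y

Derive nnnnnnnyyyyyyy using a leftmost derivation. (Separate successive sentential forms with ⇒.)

A ⇒ nAy   [A ::= n A y]
nAy ⇒ nnAyy   [A ::= n A y]
nnAyy ⇒ nnnAyyy   [A ::= n A y]
nnnAyyy ⇒ nnnnAyyyy   [A ::= n A y]
nnnnAyyyy ⇒ nnnnnAyyyyy   [A ::= n A y]
nnnnnAyyyyy ⇒ nnnnnnAyyyyyy   [A ::= n A y]
nnnnnnAyyyyyy ⇒ nnnnnnnyyyyyyy   [A ::= n y]

A⇒nAy⇒nnAyy⇒nnnAyyy⇒nnnnAyyyy⇒nnnnnAyyyyy⇒nnnnnnAyyyyyy⇒nnnnnnnyyyyyyy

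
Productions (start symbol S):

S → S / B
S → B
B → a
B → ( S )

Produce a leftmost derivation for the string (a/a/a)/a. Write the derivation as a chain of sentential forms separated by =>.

S => S/B   [S → S / B]
S/B => B/B   [S → B]
B/B => (S)/B   [B → ( S )]
(S)/B => (S/B)/B   [S → S / B]
(S/B)/B => (S/B/B)/B   [S → S / B]
(S/B/B)/B => (B/B/B)/B   [S → B]
(B/B/B)/B => (a/B/B)/B   [B → a]
(a/B/B)/B => (a/a/B)/B   [B → a]
(a/a/B)/B => (a/a/a)/B   [B → a]
(a/a/a)/B => (a/a/a)/a   [B → a]

S => S/B => B/B => (S)/B => (S/B)/B => (S/B/B)/B => (B/B/B)/B => (a/B/B)/B => (a/a/B)/B => (a/a/a)/B => (a/a/a)/a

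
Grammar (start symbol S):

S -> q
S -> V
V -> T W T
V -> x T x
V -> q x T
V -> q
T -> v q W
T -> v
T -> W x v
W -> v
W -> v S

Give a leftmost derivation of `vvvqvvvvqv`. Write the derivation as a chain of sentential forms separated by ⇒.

S ⇒ V   [S -> V]
V ⇒ TWT   [V -> T W T]
TWT ⇒ vWT   [T -> v]
vWT ⇒ vvST   [W -> v S]
vvST ⇒ vvVT   [S -> V]
vvVT ⇒ vvTWTT   [V -> T W T]
vvTWTT ⇒ vvvqWWTT   [T -> v q W]
vvvqWWTT ⇒ vvvqvWTT   [W -> v]
vvvqvWTT ⇒ vvvqvvTT   [W -> v]
vvvqvvTT ⇒ vvvqvvvT   [T -> v]
vvvqvvvT ⇒ vvvqvvvvqW   [T -> v q W]
vvvqvvvvqW ⇒ vvvqvvvvqv   [W -> v]

S ⇒ V ⇒ TWT ⇒ vWT ⇒ vvST ⇒ vvVT ⇒ vvTWTT ⇒ vvvqWWTT ⇒ vvvqvWTT ⇒ vvvqvvTT ⇒ vvvqvvvT ⇒ vvvqvvvvqW ⇒ vvvqvvvvqv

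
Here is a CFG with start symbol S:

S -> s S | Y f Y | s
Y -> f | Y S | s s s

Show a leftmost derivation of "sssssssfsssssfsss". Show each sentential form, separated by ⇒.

S ⇒ YfY   [S -> Y f Y]
YfY ⇒ YSfY   [Y -> Y S]
YSfY ⇒ YSSfY   [Y -> Y S]
YSSfY ⇒ sssSSfY   [Y -> s s s]
sssSSfY ⇒ ssssSfY   [S -> s]
ssssSfY ⇒ ssssYfYfY   [S -> Y f Y]
ssssYfYfY ⇒ sssssssfYfY   [Y -> s s s]
sssssssfYfY ⇒ sssssssfYSfY   [Y -> Y S]
sssssssfYSfY ⇒ sssssssfsssSfY   [Y -> s s s]
sssssssfsssSfY ⇒ sssssssfssssSfY   [S -> s S]
sssssssfssssSfY ⇒ sssssssfsssssfY   [S -> s]
sssssssfsssssfY ⇒ sssssssfsssssfsss   [Y -> s s s]

S⇒YfY⇒YSfY⇒YSSfY⇒sssSSfY⇒ssssSfY⇒ssssYfYfY⇒sssssssfYfY⇒sssssssfYSfY⇒sssssssfsssSfY⇒sssssssfssssSfY⇒sssssssfsssssfY⇒sssssssfsssssfsss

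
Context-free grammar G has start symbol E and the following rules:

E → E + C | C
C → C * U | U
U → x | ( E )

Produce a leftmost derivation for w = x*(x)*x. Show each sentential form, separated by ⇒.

E⇒C⇒C*U⇒C*U*U⇒U*U*U⇒x*U*U⇒x*(E)*U⇒x*(C)*U⇒x*(U)*U⇒x*(x)*U⇒x*(x)*x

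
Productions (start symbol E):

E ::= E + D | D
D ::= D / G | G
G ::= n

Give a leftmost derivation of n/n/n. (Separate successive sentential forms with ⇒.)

E ⇒ D ⇒ D/G ⇒ D/G/G ⇒ G/G/G ⇒ n/G/G ⇒ n/n/G ⇒ n/n/n

E ⇒ D   [E ::= D]
D ⇒ D/G   [D ::= D / G]
D/G ⇒ D/G/G   [D ::= D / G]
D/G/G ⇒ G/G/G   [D ::= G]
G/G/G ⇒ n/G/G   [G ::= n]
n/G/G ⇒ n/n/G   [G ::= n]
n/n/G ⇒ n/n/n   [G ::= n]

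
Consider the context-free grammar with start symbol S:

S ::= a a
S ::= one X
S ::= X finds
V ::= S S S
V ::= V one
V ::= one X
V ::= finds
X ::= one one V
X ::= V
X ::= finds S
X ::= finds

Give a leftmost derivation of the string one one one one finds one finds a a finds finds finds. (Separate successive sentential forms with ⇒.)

S ⇒ X finds   [S ::= X finds]
X finds ⇒ one one V finds   [X ::= one one V]
one one V finds ⇒ one one one X finds   [V ::= one X]
one one one X finds ⇒ one one one V finds   [X ::= V]
one one one V finds ⇒ one one one S S S finds   [V ::= S S S]
one one one S S S finds ⇒ one one one one X S S finds   [S ::= one X]
one one one one X S S finds ⇒ one one one one finds S S S finds   [X ::= finds S]
one one one one finds S S S finds ⇒ one one one one finds one X S S finds   [S ::= one X]
one one one one finds one X S S finds ⇒ one one one one finds one finds S S finds   [X ::= finds]
one one one one finds one finds S S finds ⇒ one one one one finds one finds a a S finds   [S ::= a a]
one one one one finds one finds a a S finds ⇒ one one one one finds one finds a a X finds finds   [S ::= X finds]
one one one one finds one finds a a X finds finds ⇒ one one one one finds one finds a a finds finds finds   [X ::= finds]

S ⇒ X finds ⇒ one one V finds ⇒ one one one X finds ⇒ one one one V finds ⇒ one one one S S S finds ⇒ one one one one X S S finds ⇒ one one one one finds S S S finds ⇒ one one one one finds one X S S finds ⇒ one one one one finds one finds S S finds ⇒ one one one one finds one finds a a S finds ⇒ one one one one finds one finds a a X finds finds ⇒ one one one one finds one finds a a finds finds finds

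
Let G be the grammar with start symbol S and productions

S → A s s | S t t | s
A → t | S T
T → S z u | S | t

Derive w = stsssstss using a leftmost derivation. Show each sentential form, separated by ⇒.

S⇒Ass⇒STss⇒AssTss⇒STssTss⇒sTssTss⇒sSssTss⇒sAssssTss⇒stssssTss⇒stsssstss

S ⇒ Ass   [S → A s s]
Ass ⇒ STss   [A → S T]
STss ⇒ AssTss   [S → A s s]
AssTss ⇒ STssTss   [A → S T]
STssTss ⇒ sTssTss   [S → s]
sTssTss ⇒ sSssTss   [T → S]
sSssTss ⇒ sAssssTss   [S → A s s]
sAssssTss ⇒ stssssTss   [A → t]
stssssTss ⇒ stsssstss   [T → t]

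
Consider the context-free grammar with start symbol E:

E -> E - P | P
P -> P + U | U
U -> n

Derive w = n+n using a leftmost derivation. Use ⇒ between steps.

E ⇒ P   [E -> P]
P ⇒ P+U   [P -> P + U]
P+U ⇒ U+U   [P -> U]
U+U ⇒ n+U   [U -> n]
n+U ⇒ n+n   [U -> n]

E ⇒ P ⇒ P+U ⇒ U+U ⇒ n+U ⇒ n+n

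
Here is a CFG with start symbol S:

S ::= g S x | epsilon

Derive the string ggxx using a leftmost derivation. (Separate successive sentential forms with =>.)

S => gSx   [S ::= g S x]
gSx => ggSxx   [S ::= g S x]
ggSxx => ggxx   [S ::= epsilon]

S => gSx => ggSxx => ggxx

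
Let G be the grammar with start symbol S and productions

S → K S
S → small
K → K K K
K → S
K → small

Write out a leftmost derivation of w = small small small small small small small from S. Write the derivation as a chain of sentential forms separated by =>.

S => K S => K K K S => S K K S => K S K K S => K K K S K K S => small K K S K K S => small small K S K K S => small small small S K K S => small small small small K K S => small small small small small K S => small small small small small small S => small small small small small small small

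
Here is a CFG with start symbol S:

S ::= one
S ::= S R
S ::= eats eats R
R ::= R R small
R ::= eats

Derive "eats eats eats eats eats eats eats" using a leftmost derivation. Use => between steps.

S => S R => S R R => S R R R => S R R R R => eats eats R R R R R => eats eats eats R R R R => eats eats eats eats R R R => eats eats eats eats eats R R => eats eats eats eats eats eats R => eats eats eats eats eats eats eats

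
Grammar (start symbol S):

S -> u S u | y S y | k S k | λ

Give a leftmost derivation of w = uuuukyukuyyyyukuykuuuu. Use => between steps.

S => uSu => uuSuu => uuuSuuu => uuuuSuuuu => uuuukSkuuuu => uuuukySykuuuu => uuuukyuSuykuuuu => uuuukyukSkuykuuuu => uuuukyukuSukuykuuuu => uuuukyukuySyukuykuuuu => uuuukyukuyySyyukuykuuuu => uuuukyukuyyyyukuykuuuu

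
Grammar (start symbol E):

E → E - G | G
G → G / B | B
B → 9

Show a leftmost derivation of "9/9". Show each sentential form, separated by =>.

E => G   [E → G]
G => G/B   [G → G / B]
G/B => B/B   [G → B]
B/B => 9/B   [B → 9]
9/B => 9/9   [B → 9]

E => G => G/B => B/B => 9/B => 9/9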